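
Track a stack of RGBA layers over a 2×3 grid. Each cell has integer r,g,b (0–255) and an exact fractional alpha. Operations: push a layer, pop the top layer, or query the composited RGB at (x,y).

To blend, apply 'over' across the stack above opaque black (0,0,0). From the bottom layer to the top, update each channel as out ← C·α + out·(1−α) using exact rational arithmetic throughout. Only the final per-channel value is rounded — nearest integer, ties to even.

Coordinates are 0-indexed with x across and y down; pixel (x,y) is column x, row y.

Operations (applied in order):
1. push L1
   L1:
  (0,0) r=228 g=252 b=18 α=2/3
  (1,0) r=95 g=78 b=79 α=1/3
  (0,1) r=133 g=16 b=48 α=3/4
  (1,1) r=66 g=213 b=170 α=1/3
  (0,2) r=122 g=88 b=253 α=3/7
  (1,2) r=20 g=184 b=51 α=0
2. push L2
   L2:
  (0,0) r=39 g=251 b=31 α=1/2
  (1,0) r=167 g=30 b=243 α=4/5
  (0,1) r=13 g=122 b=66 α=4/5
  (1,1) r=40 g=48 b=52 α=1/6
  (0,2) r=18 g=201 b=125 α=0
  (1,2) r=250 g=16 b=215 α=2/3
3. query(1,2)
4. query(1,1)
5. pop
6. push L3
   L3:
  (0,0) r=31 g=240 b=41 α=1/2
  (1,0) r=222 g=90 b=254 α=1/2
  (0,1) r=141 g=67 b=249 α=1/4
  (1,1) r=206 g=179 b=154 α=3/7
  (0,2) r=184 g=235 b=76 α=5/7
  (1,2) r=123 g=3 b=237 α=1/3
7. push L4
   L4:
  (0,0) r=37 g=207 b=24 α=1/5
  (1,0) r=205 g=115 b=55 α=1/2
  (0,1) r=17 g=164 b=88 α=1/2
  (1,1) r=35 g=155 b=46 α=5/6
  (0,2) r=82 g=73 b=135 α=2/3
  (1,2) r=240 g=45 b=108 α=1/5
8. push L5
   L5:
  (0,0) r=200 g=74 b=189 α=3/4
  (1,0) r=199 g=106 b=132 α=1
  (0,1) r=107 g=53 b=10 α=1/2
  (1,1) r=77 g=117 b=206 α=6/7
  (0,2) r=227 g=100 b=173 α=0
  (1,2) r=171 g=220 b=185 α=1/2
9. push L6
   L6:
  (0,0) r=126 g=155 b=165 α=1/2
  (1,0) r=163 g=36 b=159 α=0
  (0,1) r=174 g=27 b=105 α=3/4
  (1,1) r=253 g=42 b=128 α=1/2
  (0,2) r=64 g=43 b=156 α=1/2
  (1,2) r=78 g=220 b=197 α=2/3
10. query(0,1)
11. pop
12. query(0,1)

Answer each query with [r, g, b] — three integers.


query (1,2) [L1,L2] — begin 0,0,0
after L1 α=0: [0, 0, 0]
after L2 α=2/3: [500/3, 32/3, 430/3]
→ [167, 11, 143]

(1,1) stack=L1,L2; from [0,0,0]:
+L1 (α=1/3) → [22, 71, 170/3]
+L2 (α=1/6) → [25, 403/6, 503/9]
rounded: [25, 67, 56]

(0,1) stack=L1,L3,L4,L5,L6; from [0,0,0]:
L1 α=3/4: [399/4, 12, 36]
L3 α=1/4: [1761/16, 103/4, 357/4]
L4 α=1/2: [2033/32, 759/8, 709/8]
L5 α=1/2: [5457/64, 1183/16, 789/16]
L6 α=3/4: [38865/256, 2479/64, 5829/64]
→ [152, 39, 91]

query (0,1) [L1,L3,L4,L5] — begin 0,0,0
+L1 (α=3/4) → [399/4, 12, 36]
+L3 (α=1/4) → [1761/16, 103/4, 357/4]
+L4 (α=1/2) → [2033/32, 759/8, 709/8]
+L5 (α=1/2) → [5457/64, 1183/16, 789/16]
→ [85, 74, 49]


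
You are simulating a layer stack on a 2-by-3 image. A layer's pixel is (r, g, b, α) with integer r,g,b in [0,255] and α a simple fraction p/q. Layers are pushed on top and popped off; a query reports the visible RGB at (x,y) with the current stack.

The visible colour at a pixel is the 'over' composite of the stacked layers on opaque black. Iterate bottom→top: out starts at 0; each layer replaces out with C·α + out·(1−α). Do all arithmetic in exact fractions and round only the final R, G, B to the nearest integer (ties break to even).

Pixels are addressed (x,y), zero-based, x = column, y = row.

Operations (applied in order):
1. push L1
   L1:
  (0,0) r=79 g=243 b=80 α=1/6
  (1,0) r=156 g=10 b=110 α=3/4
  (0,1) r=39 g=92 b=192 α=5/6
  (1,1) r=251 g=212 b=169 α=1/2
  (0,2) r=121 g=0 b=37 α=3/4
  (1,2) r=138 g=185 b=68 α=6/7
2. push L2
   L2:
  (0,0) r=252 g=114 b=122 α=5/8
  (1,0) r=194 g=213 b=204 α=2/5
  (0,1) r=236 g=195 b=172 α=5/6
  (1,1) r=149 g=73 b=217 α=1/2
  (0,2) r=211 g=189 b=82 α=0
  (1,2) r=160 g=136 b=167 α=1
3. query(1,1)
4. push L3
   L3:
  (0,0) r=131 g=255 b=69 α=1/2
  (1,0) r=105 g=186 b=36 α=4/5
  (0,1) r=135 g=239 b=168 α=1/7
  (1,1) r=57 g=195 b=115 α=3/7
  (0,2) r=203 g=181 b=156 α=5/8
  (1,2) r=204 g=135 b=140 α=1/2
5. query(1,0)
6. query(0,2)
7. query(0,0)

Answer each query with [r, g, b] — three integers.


(1,1) stack=L1,L2; from [0,0,0]:
+L1 (α=1/2) → [251/2, 106, 169/2]
+L2 (α=1/2) → [549/4, 179/2, 603/4]
rounded: [137, 90, 151]

at x=1,y=0 over L1,L2,L3:
+L1 (α=3/4) → [117, 15/2, 165/2]
+L2 (α=2/5) → [739/5, 897/10, 1311/10]
+L3 (α=4/5) → [2839/25, 8337/50, 2751/50]
= [114, 167, 55]

at x=0,y=2 over L1,L2,L3:
after L1 α=3/4: [363/4, 0, 111/4]
after L2 α=0: [363/4, 0, 111/4]
after L3 α=5/8: [5149/32, 905/8, 3453/32]
rounded: [161, 113, 108]

(0,0) stack=L1,L2,L3; from [0,0,0]:
+L1 (α=1/6) → [79/6, 81/2, 40/3]
+L2 (α=5/8) → [2599/16, 1383/16, 325/4]
+L3 (α=1/2) → [4695/32, 5463/32, 601/8]
→ [147, 171, 75]


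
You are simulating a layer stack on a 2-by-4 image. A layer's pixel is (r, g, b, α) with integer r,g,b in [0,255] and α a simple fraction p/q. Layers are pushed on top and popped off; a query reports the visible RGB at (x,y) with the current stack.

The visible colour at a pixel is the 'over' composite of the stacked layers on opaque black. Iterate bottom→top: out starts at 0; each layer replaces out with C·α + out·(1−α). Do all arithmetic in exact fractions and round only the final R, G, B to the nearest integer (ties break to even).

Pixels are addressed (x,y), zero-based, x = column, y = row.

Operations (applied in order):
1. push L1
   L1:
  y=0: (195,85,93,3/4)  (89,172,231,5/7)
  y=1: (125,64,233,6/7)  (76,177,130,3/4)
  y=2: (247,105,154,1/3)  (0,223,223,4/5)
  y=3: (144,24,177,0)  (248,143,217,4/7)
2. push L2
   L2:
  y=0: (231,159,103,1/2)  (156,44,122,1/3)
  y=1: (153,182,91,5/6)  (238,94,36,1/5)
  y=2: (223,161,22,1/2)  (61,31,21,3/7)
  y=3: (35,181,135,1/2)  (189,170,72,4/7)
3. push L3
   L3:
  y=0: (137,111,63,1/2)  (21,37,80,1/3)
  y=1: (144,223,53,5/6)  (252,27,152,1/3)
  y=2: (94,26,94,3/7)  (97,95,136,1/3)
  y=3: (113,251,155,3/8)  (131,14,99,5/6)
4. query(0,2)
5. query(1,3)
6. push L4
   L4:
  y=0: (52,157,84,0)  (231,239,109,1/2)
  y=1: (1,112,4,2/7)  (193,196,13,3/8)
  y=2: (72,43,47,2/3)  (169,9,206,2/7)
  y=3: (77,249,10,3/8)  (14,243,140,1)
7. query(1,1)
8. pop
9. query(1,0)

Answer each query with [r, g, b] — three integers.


(0,2) stack=L1,L2,L3; from [0,0,0]:
after L1 α=1/3: [247/3, 35, 154/3]
after L2 α=1/2: [458/3, 98, 110/3]
after L3 α=3/7: [2678/21, 470/7, 1286/21]
rounded: [128, 67, 61]

at x=1,y=3 over L1,L2,L3:
after L1 α=4/7: [992/7, 572/7, 124]
after L2 α=4/7: [8268/49, 6476/49, 660/7]
after L3 α=5/6: [40363/294, 1651/49, 1375/14]
= [137, 34, 98]

query (1,1) [L1,L2,L3,L4] — begin 0,0,0
after L1 α=3/4: [57, 531/4, 195/2]
after L2 α=1/5: [466/5, 125, 426/5]
after L3 α=1/3: [2192/15, 277/3, 1612/15]
after L4 α=3/8: [3929/24, 3149/24, 1729/24]
rounded: [164, 131, 72]

(1,0) stack=L1,L2,L3; from [0,0,0]:
+L1 (α=5/7) → [445/7, 860/7, 165]
+L2 (α=1/3) → [1982/21, 676/7, 452/3]
+L3 (α=1/3) → [4405/63, 537/7, 1144/9]
→ [70, 77, 127]


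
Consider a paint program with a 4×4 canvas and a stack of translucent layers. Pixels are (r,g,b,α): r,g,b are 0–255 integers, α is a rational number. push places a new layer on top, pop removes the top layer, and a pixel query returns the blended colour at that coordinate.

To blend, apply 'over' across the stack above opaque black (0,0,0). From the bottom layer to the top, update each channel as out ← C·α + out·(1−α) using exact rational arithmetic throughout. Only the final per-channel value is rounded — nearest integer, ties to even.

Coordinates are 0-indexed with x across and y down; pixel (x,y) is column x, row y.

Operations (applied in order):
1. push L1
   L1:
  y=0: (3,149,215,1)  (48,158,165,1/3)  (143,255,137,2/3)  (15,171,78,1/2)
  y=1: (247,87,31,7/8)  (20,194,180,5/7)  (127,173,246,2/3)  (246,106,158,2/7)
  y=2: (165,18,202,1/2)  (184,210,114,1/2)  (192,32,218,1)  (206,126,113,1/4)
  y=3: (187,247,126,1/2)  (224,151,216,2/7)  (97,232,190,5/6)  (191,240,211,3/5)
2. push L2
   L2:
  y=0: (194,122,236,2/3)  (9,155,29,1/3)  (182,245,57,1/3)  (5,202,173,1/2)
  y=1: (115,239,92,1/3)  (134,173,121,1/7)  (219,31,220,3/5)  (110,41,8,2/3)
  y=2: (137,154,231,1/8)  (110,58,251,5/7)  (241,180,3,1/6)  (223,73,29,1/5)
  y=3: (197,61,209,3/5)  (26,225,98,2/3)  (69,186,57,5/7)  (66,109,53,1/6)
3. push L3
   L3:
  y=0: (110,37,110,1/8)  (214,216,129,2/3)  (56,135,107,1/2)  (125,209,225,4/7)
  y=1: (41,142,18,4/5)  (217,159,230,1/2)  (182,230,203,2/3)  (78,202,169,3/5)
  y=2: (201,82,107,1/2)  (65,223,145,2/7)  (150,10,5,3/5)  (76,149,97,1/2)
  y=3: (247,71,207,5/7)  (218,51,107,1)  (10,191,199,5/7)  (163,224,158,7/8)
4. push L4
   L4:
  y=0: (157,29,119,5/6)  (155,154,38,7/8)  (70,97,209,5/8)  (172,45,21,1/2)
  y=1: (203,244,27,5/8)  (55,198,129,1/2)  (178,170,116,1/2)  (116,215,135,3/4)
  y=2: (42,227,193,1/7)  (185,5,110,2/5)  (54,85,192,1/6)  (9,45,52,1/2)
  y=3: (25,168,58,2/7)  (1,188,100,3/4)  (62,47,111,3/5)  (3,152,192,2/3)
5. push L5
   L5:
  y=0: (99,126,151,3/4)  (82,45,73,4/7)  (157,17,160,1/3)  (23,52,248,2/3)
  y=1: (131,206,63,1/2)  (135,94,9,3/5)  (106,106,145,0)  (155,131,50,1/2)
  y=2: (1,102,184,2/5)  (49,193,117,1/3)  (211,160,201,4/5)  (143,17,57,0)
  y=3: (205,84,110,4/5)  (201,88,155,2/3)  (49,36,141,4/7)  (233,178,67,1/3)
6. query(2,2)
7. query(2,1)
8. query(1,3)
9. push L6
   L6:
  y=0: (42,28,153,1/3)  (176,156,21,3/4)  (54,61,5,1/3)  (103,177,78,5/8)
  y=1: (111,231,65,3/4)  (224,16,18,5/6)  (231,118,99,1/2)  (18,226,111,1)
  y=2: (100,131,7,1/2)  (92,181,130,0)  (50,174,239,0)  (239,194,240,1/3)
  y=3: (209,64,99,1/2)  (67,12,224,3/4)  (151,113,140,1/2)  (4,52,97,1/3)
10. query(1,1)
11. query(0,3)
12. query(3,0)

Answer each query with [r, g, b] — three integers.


at x=2,y=2 over L1,L2,L3,L4,L5:
L1 α=1: [192, 32, 218]
L2 α=1/6: [1201/6, 170/3, 1093/6]
L3 α=3/5: [2551/15, 86/3, 1138/15]
L4 α=1/6: [2713/18, 685/18, 857/9]
L5 α=4/5: [3581/18, 2441/18, 8093/45]
rounded: [199, 136, 180]

query (2,1) [L1,L2,L3,L4,L5] — begin 0,0,0
after L1 α=2/3: [254/3, 346/3, 164]
after L2 α=3/5: [2479/15, 971/15, 988/5]
after L3 α=2/3: [7939/45, 7871/45, 1006/5]
after L4 α=1/2: [15949/90, 15521/90, 793/5]
after L5 α=0: [15949/90, 15521/90, 793/5]
rounded: [177, 172, 159]

at x=1,y=3 over L1,L2,L3,L4,L5:
+L1 (α=2/7) → [64, 302/7, 432/7]
+L2 (α=2/3) → [116/3, 3452/21, 1804/21]
+L3 (α=1) → [218, 51, 107]
+L4 (α=3/4) → [221/4, 615/4, 407/4]
+L5 (α=2/3) → [1829/12, 1319/12, 549/4]
= [152, 110, 137]

query (1,1) [L1,L2,L3,L4,L5,L6] — begin 0,0,0
L1 α=5/7: [100/7, 970/7, 900/7]
L2 α=1/7: [1538/49, 7031/49, 6247/49]
L3 α=1/2: [12171/98, 7411/49, 17517/98]
L4 α=1/2: [17561/196, 17113/98, 30159/196]
L5 α=3/5: [57251/490, 30931/245, 6561/98]
L6 α=5/6: [202017/980, 50531/1470, 5127/196]
rounded: [206, 34, 26]

(0,3) stack=L1,L2,L3,L4,L5,L6; from [0,0,0]:
L1 α=1/2: [187/2, 247/2, 63]
L2 α=3/5: [778/5, 86, 753/5]
L3 α=5/7: [7731/35, 527/7, 6681/35]
L4 α=2/7: [8081/49, 4987/49, 7493/49]
L5 α=4/5: [48261/245, 21451/245, 29053/245]
L6 α=1/2: [49733/245, 37131/490, 26654/245]
= [203, 76, 109]

(3,0) stack=L1,L2,L3,L4,L5,L6; from [0,0,0]:
L1 α=1/2: [15/2, 171/2, 39]
L2 α=1/2: [25/4, 575/4, 106]
L3 α=4/7: [2075/28, 5069/28, 174]
L4 α=1/2: [6891/56, 6329/56, 195/2]
L5 α=2/3: [9467/168, 4051/56, 1187/6]
L6 α=5/8: [38307/448, 61713/448, 1967/16]
= [86, 138, 123]


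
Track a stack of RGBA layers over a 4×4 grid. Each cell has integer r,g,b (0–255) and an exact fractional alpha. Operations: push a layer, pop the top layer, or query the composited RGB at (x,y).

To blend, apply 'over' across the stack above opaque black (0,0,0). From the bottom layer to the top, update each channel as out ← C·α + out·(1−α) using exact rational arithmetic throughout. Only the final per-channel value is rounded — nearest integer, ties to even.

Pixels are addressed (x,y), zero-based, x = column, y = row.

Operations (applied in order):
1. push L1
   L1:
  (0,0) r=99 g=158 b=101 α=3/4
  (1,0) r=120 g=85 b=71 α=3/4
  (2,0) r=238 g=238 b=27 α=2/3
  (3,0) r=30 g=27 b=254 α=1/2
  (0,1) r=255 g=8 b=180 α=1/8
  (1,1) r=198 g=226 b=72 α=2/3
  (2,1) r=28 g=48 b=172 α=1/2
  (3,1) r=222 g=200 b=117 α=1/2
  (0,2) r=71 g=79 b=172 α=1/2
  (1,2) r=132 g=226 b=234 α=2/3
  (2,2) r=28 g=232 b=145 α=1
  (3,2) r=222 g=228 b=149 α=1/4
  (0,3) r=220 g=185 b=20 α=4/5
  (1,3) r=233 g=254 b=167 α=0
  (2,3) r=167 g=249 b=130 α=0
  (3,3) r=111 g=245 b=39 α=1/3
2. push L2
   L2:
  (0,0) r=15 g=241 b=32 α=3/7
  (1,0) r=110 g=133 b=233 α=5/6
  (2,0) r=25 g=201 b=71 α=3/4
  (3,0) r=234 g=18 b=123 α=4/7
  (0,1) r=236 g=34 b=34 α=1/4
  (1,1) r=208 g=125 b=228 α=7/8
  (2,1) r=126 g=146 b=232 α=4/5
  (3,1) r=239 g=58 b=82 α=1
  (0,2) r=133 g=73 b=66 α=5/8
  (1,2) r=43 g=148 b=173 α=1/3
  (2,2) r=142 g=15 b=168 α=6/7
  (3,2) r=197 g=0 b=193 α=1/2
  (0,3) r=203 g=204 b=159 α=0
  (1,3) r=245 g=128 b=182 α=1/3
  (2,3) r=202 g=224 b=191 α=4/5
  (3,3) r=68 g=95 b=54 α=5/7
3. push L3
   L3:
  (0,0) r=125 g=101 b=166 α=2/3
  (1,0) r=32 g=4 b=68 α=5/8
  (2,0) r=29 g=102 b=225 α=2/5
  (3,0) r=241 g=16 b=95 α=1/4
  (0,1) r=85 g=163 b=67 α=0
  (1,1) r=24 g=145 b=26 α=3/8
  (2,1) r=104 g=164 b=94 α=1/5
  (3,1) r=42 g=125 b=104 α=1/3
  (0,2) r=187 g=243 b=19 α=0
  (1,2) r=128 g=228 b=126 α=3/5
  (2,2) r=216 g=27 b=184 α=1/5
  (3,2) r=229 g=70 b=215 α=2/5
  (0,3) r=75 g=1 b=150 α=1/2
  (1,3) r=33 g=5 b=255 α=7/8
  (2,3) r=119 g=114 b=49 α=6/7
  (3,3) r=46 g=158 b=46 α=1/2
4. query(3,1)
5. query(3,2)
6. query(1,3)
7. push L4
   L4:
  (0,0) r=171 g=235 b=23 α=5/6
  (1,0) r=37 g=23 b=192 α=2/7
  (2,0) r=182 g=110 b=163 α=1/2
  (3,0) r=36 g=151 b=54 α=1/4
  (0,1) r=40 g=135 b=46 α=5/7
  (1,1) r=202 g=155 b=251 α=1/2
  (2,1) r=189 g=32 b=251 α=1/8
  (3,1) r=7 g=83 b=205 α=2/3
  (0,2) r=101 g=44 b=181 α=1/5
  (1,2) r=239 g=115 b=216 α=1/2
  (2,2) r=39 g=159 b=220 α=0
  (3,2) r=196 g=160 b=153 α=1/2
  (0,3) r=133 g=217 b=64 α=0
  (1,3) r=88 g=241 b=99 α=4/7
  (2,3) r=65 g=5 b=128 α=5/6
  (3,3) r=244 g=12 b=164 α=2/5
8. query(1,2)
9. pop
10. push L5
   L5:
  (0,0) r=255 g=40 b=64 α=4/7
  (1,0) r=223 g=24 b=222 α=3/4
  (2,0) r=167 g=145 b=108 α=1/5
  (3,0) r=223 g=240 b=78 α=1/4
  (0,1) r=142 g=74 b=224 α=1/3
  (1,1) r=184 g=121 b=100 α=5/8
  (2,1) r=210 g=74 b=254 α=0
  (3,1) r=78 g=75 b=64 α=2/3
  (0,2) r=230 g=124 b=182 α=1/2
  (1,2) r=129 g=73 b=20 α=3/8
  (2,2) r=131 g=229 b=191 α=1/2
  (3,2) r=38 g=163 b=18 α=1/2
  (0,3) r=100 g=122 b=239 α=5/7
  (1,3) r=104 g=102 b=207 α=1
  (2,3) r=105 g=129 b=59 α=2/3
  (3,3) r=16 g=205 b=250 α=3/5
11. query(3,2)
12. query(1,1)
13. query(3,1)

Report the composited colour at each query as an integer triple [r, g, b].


at x=3,y=1 over L1,L2,L3:
after L1 α=1/2: [111, 100, 117/2]
after L2 α=1: [239, 58, 82]
after L3 α=1/3: [520/3, 241/3, 268/3]
→ [173, 80, 89]

query (3,2) [L1,L2,L3] — begin 0,0,0
+L1 (α=1/4) → [111/2, 57, 149/4]
+L2 (α=1/2) → [505/4, 57/2, 921/8]
+L3 (α=2/5) → [3347/20, 451/10, 6203/40]
→ [167, 45, 155]

query (1,3) [L1,L2,L3] — begin 0,0,0
L1 α=0: [0, 0, 0]
L2 α=1/3: [245/3, 128/3, 182/3]
L3 α=7/8: [469/12, 233/24, 5537/24]
→ [39, 10, 231]

(1,2) stack=L1,L2,L3,L4; from [0,0,0]:
+L1 (α=2/3) → [88, 452/3, 156]
+L2 (α=1/3) → [73, 1348/9, 485/3]
+L3 (α=3/5) → [106, 8852/45, 2104/15]
+L4 (α=1/2) → [345/2, 14027/90, 2672/15]
rounded: [172, 156, 178]

query (3,2) [L1,L2,L3,L5] — begin 0,0,0
after L1 α=1/4: [111/2, 57, 149/4]
after L2 α=1/2: [505/4, 57/2, 921/8]
after L3 α=2/5: [3347/20, 451/10, 6203/40]
after L5 α=1/2: [4107/40, 2081/20, 6923/80]
rounded: [103, 104, 87]

at x=1,y=1 over L1,L2,L3,L5:
L1 α=2/3: [132, 452/3, 48]
L2 α=7/8: [397/2, 3077/24, 411/2]
L3 α=3/8: [2129/16, 25825/192, 2211/16]
L5 α=5/8: [21107/128, 64545/512, 14633/128]
→ [165, 126, 114]

query (3,1) [L1,L2,L3,L5] — begin 0,0,0
+L1 (α=1/2) → [111, 100, 117/2]
+L2 (α=1) → [239, 58, 82]
+L3 (α=1/3) → [520/3, 241/3, 268/3]
+L5 (α=2/3) → [988/9, 691/9, 652/9]
rounded: [110, 77, 72]


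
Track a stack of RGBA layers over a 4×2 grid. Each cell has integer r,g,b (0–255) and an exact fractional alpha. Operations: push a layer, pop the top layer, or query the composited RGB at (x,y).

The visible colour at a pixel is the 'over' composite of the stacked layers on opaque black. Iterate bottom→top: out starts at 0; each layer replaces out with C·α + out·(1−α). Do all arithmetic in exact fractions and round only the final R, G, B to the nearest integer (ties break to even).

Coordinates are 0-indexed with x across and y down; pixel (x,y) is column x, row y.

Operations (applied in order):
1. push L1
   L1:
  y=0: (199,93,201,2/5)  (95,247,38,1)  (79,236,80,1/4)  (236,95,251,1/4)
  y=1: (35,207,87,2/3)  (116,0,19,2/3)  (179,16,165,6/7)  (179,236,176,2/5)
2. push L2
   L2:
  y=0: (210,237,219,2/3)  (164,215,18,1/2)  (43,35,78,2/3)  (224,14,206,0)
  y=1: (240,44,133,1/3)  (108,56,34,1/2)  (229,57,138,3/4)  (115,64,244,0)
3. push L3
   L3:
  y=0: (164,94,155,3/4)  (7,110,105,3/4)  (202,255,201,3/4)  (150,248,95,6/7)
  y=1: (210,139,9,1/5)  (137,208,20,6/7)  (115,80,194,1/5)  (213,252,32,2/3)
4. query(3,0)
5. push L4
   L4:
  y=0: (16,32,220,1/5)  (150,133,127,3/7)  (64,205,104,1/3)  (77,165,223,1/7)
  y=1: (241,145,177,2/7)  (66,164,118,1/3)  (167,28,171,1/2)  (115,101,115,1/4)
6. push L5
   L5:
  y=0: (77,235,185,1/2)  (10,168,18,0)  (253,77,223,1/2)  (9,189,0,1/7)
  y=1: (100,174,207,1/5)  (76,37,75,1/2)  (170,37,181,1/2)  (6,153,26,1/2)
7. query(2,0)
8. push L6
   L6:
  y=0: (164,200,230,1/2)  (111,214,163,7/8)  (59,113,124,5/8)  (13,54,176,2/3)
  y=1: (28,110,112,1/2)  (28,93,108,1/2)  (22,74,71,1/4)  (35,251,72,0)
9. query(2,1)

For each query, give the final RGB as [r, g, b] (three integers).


(3,0) stack=L1,L2,L3; from [0,0,0]:
L1 α=1/4: [59, 95/4, 251/4]
L2 α=0: [59, 95/4, 251/4]
L3 α=6/7: [137, 6047/28, 2531/28]
= [137, 216, 90]

(2,0) stack=L1,L2,L3,L4,L5; from [0,0,0]:
L1 α=1/4: [79/4, 59, 20]
L2 α=2/3: [141/4, 43, 176/3]
L3 α=3/4: [2565/16, 202, 1985/12]
L4 α=1/3: [3077/24, 203, 2609/18]
L5 α=1/2: [9149/48, 140, 6623/36]
→ [191, 140, 184]

(2,1) stack=L1,L2,L3,L4,L5,L6; from [0,0,0]:
L1 α=6/7: [1074/7, 96/7, 990/7]
L2 α=3/4: [5883/28, 1293/28, 972/7]
L3 α=1/5: [6688/35, 1853/35, 5246/35]
L4 α=1/2: [12533/70, 2833/70, 11231/70]
L5 α=1/2: [24433/140, 5423/140, 23901/140]
L6 α=1/4: [76379/560, 26629/560, 81643/560]
= [136, 48, 146]


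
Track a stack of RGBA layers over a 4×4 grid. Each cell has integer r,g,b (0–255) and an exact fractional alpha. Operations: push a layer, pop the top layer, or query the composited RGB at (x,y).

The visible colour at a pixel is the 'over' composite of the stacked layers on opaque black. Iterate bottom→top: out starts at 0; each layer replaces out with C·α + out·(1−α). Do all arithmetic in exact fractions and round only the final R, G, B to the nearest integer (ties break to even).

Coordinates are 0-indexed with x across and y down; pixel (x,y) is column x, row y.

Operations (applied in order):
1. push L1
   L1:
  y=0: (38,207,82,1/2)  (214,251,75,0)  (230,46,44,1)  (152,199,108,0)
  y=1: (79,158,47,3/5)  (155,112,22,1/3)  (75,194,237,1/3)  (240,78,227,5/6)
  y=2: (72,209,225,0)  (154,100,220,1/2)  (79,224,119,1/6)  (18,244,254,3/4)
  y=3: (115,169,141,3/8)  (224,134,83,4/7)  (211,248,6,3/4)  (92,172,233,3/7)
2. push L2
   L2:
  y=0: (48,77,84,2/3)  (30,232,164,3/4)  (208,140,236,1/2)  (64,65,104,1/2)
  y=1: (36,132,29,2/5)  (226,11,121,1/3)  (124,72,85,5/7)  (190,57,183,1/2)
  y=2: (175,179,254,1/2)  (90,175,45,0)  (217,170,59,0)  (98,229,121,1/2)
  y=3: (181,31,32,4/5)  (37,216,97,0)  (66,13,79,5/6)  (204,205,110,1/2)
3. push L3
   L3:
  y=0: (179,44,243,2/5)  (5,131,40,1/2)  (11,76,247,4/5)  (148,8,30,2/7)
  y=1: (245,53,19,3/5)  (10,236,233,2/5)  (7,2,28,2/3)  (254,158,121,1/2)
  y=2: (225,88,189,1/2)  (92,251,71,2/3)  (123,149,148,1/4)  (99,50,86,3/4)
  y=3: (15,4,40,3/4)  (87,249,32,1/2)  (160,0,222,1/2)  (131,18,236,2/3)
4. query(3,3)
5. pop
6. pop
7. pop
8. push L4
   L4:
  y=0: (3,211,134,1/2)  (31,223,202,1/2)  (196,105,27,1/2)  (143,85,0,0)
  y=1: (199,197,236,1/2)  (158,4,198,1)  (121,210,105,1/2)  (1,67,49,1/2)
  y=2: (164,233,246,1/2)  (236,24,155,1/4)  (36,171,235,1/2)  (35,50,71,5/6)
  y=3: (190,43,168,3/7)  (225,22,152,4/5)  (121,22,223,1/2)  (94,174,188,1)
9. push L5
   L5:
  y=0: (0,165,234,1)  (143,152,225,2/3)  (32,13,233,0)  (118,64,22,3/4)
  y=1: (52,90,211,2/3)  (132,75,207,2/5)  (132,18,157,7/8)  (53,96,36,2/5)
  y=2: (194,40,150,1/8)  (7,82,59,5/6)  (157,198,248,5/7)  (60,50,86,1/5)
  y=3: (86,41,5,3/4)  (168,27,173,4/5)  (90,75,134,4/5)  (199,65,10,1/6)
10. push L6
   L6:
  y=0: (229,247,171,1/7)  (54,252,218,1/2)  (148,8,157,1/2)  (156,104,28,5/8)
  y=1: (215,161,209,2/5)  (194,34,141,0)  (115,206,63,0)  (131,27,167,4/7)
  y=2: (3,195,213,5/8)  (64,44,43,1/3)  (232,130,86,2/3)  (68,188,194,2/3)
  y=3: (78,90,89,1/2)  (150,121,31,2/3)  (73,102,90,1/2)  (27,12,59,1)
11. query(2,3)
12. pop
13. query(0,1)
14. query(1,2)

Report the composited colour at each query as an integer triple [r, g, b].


at x=3,y=3 over L1,L2,L3:
L1 α=3/7: [276/7, 516/7, 699/7]
L2 α=1/2: [852/7, 1951/14, 1469/14]
L3 α=2/3: [2686/21, 2455/42, 8077/42]
rounded: [128, 58, 192]

(2,3) stack=L4,L5,L6; from [0,0,0]:
+L4 (α=1/2) → [121/2, 11, 223/2]
+L5 (α=4/5) → [841/10, 311/5, 259/2]
+L6 (α=1/2) → [1571/20, 821/10, 439/4]
rounded: [79, 82, 110]

query (0,1) [L4,L5] — begin 0,0,0
+L4 (α=1/2) → [199/2, 197/2, 118]
+L5 (α=2/3) → [407/6, 557/6, 180]
rounded: [68, 93, 180]

query (1,2) [L4,L5] — begin 0,0,0
+L4 (α=1/4) → [59, 6, 155/4]
+L5 (α=5/6) → [47/3, 208/3, 445/8]
rounded: [16, 69, 56]


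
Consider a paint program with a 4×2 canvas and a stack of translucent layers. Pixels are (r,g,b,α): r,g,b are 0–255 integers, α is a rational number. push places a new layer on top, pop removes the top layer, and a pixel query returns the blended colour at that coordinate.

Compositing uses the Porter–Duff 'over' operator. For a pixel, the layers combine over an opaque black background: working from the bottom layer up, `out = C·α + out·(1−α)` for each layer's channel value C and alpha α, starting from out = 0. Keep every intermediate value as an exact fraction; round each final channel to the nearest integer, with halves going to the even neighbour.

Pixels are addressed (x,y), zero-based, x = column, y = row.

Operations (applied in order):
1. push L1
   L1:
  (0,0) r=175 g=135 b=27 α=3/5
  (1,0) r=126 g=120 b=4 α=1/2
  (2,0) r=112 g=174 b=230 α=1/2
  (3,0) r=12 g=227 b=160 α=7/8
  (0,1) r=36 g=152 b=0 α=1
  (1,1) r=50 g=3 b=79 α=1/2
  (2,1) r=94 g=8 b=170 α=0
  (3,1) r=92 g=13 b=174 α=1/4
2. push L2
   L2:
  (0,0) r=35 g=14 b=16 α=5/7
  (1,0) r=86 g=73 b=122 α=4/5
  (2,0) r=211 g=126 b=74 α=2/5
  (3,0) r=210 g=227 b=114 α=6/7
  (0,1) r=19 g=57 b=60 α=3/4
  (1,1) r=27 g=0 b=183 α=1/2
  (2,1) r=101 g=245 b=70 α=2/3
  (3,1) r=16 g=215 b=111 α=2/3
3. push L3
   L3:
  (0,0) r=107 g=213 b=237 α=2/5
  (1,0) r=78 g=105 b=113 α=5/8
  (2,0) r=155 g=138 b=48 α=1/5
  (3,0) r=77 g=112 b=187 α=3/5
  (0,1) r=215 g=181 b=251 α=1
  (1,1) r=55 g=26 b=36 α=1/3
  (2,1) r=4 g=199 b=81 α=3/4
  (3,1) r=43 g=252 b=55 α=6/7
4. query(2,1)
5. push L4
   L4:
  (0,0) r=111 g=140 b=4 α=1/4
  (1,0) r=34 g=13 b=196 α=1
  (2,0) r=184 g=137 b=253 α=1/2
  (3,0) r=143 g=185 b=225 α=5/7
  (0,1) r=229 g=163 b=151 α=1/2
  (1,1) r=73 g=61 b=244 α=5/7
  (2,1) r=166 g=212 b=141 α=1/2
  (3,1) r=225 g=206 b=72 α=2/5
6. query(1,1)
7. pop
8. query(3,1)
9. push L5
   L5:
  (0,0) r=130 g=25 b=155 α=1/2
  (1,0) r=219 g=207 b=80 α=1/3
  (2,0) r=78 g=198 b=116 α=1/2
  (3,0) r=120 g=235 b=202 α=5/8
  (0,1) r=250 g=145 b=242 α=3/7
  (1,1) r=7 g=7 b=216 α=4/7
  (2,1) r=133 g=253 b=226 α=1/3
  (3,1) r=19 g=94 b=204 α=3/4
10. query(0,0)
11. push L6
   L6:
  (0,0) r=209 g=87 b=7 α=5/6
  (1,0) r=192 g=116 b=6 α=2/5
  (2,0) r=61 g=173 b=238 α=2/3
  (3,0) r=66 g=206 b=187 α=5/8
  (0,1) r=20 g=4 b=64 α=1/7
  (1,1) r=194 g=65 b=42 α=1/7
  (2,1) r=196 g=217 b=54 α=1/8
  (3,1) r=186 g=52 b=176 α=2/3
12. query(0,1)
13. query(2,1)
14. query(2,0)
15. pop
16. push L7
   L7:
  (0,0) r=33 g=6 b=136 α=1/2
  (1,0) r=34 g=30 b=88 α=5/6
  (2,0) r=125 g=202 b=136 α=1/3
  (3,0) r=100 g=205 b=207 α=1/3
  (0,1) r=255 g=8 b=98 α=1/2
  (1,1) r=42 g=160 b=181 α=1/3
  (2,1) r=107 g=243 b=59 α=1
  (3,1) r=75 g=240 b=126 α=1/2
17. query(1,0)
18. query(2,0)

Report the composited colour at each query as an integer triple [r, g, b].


at x=2,y=1 over L1,L2,L3:
L1 α=0: [0, 0, 0]
L2 α=2/3: [202/3, 490/3, 140/3]
L3 α=3/4: [119/6, 2281/12, 869/12]
→ [20, 190, 72]

query (1,1) [L1,L2,L3,L4] — begin 0,0,0
L1 α=1/2: [25, 3/2, 79/2]
L2 α=1/2: [26, 3/4, 445/4]
L3 α=1/3: [107/3, 55/6, 517/6]
L4 α=5/7: [187/3, 970/21, 4177/21]
→ [62, 46, 199]

query (3,1) [L1,L2,L3] — begin 0,0,0
+L1 (α=1/4) → [23, 13/4, 87/2]
+L2 (α=2/3) → [55/3, 1733/12, 177/2]
+L3 (α=6/7) → [829/21, 19877/84, 837/14]
= [39, 237, 60]

(0,0) stack=L1,L2,L3,L5; from [0,0,0]:
L1 α=3/5: [105, 81, 81/5]
L2 α=5/7: [55, 232/7, 562/35]
L3 α=2/5: [379/5, 3678/35, 18276/175]
L5 α=1/2: [1029/10, 4553/70, 45401/350]
= [103, 65, 130]

(0,1) stack=L1,L2,L3,L5,L6; from [0,0,0]:
+L1 (α=1) → [36, 152, 0]
+L2 (α=3/4) → [93/4, 323/4, 45]
+L3 (α=1) → [215, 181, 251]
+L5 (α=3/7) → [230, 1159/7, 1730/7]
+L6 (α=1/7) → [200, 6982/49, 10828/49]
= [200, 142, 221]

query (2,1) [L1,L2,L3,L5,L6] — begin 0,0,0
after L1 α=0: [0, 0, 0]
after L2 α=2/3: [202/3, 490/3, 140/3]
after L3 α=3/4: [119/6, 2281/12, 869/12]
after L5 α=1/3: [518/9, 3799/18, 2225/18]
after L6 α=1/8: [2695/36, 30499/144, 16547/144]
→ [75, 212, 115]

query (2,0) [L1,L2,L3,L5,L6] — begin 0,0,0
after L1 α=1/2: [56, 87, 115]
after L2 α=2/5: [118, 513/5, 493/5]
after L3 α=1/5: [627/5, 2742/25, 2212/25]
after L5 α=1/2: [1017/10, 3846/25, 2556/25]
after L6 α=2/3: [2237/30, 12496/75, 14456/75]
→ [75, 167, 193]

query (1,0) [L1,L2,L3,L5,L7] — begin 0,0,0
+L1 (α=1/2) → [63, 60, 2]
+L2 (α=4/5) → [407/5, 352/5, 98]
+L3 (α=5/8) → [3171/40, 3681/40, 859/8]
+L5 (α=1/3) → [2517/20, 2607/20, 393/4]
+L7 (α=5/6) → [5917/120, 1869/40, 2153/24]
rounded: [49, 47, 90]

query (2,0) [L1,L2,L3,L5,L7] — begin 0,0,0
+L1 (α=1/2) → [56, 87, 115]
+L2 (α=2/5) → [118, 513/5, 493/5]
+L3 (α=1/5) → [627/5, 2742/25, 2212/25]
+L5 (α=1/2) → [1017/10, 3846/25, 2556/25]
+L7 (α=1/3) → [1642/15, 12742/75, 8512/75]
rounded: [109, 170, 113]


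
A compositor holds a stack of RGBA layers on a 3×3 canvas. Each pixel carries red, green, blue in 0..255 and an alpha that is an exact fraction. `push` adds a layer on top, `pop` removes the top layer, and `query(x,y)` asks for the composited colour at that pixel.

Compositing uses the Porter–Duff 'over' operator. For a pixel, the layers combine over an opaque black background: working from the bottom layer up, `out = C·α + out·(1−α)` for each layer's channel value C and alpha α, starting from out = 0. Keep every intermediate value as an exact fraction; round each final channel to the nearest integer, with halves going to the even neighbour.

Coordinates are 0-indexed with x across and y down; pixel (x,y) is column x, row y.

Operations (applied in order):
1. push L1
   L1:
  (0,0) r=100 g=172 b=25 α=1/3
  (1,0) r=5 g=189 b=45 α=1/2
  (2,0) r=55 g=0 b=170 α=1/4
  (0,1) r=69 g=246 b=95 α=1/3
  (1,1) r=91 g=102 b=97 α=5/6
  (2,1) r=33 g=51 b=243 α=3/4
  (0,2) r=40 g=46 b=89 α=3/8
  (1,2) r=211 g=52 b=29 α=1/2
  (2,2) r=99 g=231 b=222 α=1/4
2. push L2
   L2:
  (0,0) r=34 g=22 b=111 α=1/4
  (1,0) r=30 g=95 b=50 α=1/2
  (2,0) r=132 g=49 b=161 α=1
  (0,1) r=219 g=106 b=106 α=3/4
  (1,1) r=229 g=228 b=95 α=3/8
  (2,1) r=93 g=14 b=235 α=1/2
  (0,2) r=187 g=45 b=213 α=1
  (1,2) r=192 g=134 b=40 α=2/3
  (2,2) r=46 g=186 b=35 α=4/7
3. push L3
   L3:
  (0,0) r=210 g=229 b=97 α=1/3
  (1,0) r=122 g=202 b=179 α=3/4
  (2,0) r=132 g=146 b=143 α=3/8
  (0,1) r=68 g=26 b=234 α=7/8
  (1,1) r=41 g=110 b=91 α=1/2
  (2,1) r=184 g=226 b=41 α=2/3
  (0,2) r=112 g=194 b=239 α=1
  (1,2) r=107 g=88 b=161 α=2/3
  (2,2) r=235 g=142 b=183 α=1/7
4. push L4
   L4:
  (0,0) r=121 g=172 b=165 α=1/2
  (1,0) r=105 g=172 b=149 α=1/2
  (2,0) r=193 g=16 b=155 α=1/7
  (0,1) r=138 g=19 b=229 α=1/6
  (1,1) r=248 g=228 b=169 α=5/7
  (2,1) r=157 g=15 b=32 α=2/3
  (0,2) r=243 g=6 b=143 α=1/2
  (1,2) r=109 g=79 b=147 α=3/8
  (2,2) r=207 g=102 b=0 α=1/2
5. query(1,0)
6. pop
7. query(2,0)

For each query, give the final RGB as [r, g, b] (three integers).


(1,0) stack=L1,L2,L3,L4; from [0,0,0]:
after L1 α=1/2: [5/2, 189/2, 45/2]
after L2 α=1/2: [65/4, 379/4, 145/4]
after L3 α=3/4: [1529/16, 2803/16, 2293/16]
after L4 α=1/2: [3209/32, 5555/32, 4677/32]
= [100, 174, 146]

at x=2,y=0 over L1,L2,L3:
after L1 α=1/4: [55/4, 0, 85/2]
after L2 α=1: [132, 49, 161]
after L3 α=3/8: [132, 683/8, 617/4]
= [132, 85, 154]


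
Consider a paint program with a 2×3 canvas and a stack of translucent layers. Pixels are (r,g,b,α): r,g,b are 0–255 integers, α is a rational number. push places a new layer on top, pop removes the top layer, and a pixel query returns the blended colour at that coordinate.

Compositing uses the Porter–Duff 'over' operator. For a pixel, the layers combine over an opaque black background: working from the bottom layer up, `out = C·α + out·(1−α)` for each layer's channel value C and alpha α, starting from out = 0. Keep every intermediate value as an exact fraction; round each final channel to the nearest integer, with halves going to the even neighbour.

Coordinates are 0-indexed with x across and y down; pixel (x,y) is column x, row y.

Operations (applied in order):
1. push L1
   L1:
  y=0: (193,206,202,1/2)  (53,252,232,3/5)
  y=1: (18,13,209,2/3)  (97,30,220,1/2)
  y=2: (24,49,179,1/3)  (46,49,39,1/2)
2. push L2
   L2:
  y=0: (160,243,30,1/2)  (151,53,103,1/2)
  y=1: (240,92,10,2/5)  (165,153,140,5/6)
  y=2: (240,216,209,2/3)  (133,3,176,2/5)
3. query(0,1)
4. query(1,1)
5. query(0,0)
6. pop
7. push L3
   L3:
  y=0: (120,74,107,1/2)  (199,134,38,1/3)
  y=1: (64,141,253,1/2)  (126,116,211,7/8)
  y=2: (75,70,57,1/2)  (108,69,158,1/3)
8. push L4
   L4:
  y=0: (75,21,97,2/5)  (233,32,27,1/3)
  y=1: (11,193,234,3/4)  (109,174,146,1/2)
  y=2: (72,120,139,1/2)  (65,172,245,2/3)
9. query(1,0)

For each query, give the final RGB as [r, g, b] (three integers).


(0,1) stack=L1,L2; from [0,0,0]:
+L1 (α=2/3) → [12, 26/3, 418/3]
+L2 (α=2/5) → [516/5, 42, 438/5]
= [103, 42, 88]

at x=1,y=1 over L1,L2:
after L1 α=1/2: [97/2, 15, 110]
after L2 α=5/6: [1747/12, 130, 135]
= [146, 130, 135]

query (0,0) [L1,L2] — begin 0,0,0
after L1 α=1/2: [193/2, 103, 101]
after L2 α=1/2: [513/4, 173, 131/2]
rounded: [128, 173, 66]

query (1,0) [L1,L3,L4] — begin 0,0,0
L1 α=3/5: [159/5, 756/5, 696/5]
L3 α=1/3: [1313/15, 2182/15, 1582/15]
L4 α=1/3: [6121/45, 4844/45, 3569/45]
= [136, 108, 79]


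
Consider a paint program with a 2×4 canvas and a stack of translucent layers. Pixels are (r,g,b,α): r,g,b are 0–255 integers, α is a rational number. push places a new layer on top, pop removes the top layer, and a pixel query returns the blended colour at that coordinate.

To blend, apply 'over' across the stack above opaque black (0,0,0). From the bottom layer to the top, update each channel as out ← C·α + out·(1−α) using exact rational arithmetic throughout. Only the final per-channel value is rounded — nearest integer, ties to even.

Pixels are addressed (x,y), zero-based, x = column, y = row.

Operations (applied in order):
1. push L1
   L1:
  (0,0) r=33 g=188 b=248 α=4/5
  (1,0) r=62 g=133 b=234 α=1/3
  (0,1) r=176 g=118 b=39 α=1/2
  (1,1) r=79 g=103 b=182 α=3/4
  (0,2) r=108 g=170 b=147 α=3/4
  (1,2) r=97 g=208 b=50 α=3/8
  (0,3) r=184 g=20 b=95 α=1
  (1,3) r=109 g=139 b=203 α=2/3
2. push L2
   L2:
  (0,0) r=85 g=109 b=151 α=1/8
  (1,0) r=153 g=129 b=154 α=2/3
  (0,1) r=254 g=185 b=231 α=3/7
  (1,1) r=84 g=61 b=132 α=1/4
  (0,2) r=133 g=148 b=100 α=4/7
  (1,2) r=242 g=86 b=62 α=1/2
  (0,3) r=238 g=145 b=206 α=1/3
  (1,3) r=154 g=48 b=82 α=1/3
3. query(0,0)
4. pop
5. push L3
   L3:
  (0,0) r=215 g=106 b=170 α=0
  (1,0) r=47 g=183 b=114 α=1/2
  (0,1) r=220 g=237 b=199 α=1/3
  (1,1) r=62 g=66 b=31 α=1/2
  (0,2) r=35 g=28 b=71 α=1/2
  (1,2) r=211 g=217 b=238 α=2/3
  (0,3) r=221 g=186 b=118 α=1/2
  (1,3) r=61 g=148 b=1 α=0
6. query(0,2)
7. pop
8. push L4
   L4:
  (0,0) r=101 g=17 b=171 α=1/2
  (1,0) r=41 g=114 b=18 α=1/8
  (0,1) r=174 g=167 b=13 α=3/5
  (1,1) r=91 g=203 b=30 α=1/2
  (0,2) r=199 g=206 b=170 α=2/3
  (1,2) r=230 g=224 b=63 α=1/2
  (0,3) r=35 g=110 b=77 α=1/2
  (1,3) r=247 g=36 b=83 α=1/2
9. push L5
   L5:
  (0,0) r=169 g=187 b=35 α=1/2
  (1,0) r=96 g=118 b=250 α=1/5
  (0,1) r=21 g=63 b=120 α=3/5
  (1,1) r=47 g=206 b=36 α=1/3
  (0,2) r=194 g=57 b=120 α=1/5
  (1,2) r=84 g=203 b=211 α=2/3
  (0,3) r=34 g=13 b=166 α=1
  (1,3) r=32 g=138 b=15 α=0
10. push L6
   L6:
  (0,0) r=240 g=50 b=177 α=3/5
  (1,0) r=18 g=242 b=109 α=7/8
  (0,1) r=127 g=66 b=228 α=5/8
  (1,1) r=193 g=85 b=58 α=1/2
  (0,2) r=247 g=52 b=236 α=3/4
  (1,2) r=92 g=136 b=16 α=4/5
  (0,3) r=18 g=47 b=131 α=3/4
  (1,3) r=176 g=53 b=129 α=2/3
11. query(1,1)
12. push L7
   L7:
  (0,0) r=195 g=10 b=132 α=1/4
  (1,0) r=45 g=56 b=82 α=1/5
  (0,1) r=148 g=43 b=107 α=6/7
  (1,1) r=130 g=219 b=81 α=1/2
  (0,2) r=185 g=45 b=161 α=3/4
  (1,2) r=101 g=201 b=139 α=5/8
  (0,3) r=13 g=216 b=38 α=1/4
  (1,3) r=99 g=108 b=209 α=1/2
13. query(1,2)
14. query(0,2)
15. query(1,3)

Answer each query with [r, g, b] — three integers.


(0,0) stack=L1,L2; from [0,0,0]:
+L1 (α=4/5) → [132/5, 752/5, 992/5]
+L2 (α=1/8) → [1349/40, 5809/40, 7699/40]
rounded: [34, 145, 192]

at x=0,y=2 over L1,L3:
after L1 α=3/4: [81, 255/2, 441/4]
after L3 α=1/2: [58, 311/4, 725/8]
→ [58, 78, 91]

query (1,1) [L1,L4,L5,L6] — begin 0,0,0
L1 α=3/4: [237/4, 309/4, 273/2]
L4 α=1/2: [601/8, 1121/8, 333/4]
L5 α=1/3: [263/4, 1945/12, 135/2]
L6 α=1/2: [1035/8, 2965/24, 251/4]
rounded: [129, 124, 63]

(1,2) stack=L1,L4,L5,L6,L7; from [0,0,0]:
+L1 (α=3/8) → [291/8, 78, 75/4]
+L4 (α=1/2) → [2131/16, 151, 327/8]
+L5 (α=2/3) → [4819/48, 557/3, 3703/24]
+L6 (α=4/5) → [22483/240, 2189/15, 5239/120]
+L7 (α=5/8) → [62883/640, 3607/20, 33039/320]
= [98, 180, 103]

query (0,2) [L1,L4,L5,L6,L7] — begin 0,0,0
L1 α=3/4: [81, 255/2, 441/4]
L4 α=2/3: [479/3, 1079/6, 1801/12]
L5 α=1/5: [2498/15, 2329/15, 2161/15]
L6 α=3/4: [13613/60, 4669/60, 12781/60]
L7 α=3/4: [46913/240, 12769/240, 41761/240]
→ [195, 53, 174]

at x=1,y=3 over L1,L4,L5,L6,L7:
+L1 (α=2/3) → [218/3, 278/3, 406/3]
+L4 (α=1/2) → [959/6, 193/3, 655/6]
+L5 (α=0) → [959/6, 193/3, 655/6]
+L6 (α=2/3) → [3071/18, 511/9, 2203/18]
+L7 (α=1/2) → [4853/36, 1483/18, 5965/36]
= [135, 82, 166]


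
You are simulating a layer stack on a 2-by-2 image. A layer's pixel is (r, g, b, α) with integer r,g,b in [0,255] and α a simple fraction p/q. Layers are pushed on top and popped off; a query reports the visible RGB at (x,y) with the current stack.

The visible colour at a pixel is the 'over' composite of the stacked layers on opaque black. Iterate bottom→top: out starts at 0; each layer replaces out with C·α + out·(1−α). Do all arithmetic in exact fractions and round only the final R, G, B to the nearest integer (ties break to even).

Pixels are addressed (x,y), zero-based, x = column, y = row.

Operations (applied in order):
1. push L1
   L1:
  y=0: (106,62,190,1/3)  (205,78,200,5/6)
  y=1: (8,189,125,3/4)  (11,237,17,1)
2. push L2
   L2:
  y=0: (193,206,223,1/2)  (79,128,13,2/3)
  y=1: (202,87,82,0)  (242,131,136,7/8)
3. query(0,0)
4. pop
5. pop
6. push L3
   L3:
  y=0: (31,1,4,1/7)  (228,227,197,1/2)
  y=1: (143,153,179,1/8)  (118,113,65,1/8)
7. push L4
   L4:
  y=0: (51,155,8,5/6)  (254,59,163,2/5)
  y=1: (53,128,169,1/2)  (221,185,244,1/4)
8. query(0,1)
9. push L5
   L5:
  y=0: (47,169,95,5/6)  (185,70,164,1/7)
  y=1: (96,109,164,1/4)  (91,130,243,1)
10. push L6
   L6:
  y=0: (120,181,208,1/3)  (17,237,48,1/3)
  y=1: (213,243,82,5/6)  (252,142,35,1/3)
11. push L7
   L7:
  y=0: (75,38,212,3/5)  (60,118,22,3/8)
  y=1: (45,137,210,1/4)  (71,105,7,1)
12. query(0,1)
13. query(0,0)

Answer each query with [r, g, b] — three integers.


(0,0) stack=L1,L2; from [0,0,0]:
+L1 (α=1/3) → [106/3, 62/3, 190/3]
+L2 (α=1/2) → [685/6, 340/3, 859/6]
= [114, 113, 143]

query (0,1) [L3,L4] — begin 0,0,0
after L3 α=1/8: [143/8, 153/8, 179/8]
after L4 α=1/2: [567/16, 1177/16, 1531/16]
→ [35, 74, 96]

(0,1) stack=L3,L4,L5,L6,L7; from [0,0,0]:
after L3 α=1/8: [143/8, 153/8, 179/8]
after L4 α=1/2: [567/16, 1177/16, 1531/16]
after L5 α=1/4: [3237/64, 5275/64, 7217/64]
after L6 α=5/6: [23799/128, 83035/384, 33457/384]
after L7 α=1/4: [77157/512, 100571/512, 60337/512]
rounded: [151, 196, 118]

at x=0,y=0 over L3,L4,L5,L6,L7:
+L3 (α=1/7) → [31/7, 1/7, 4/7]
+L4 (α=5/6) → [908/21, 2713/21, 142/21]
+L5 (α=5/6) → [5843/126, 10229/63, 10117/126]
+L6 (α=1/3) → [13403/189, 31861/189, 23221/189]
+L7 (α=3/5) → [69331/945, 85268/945, 166646/945]
→ [73, 90, 176]


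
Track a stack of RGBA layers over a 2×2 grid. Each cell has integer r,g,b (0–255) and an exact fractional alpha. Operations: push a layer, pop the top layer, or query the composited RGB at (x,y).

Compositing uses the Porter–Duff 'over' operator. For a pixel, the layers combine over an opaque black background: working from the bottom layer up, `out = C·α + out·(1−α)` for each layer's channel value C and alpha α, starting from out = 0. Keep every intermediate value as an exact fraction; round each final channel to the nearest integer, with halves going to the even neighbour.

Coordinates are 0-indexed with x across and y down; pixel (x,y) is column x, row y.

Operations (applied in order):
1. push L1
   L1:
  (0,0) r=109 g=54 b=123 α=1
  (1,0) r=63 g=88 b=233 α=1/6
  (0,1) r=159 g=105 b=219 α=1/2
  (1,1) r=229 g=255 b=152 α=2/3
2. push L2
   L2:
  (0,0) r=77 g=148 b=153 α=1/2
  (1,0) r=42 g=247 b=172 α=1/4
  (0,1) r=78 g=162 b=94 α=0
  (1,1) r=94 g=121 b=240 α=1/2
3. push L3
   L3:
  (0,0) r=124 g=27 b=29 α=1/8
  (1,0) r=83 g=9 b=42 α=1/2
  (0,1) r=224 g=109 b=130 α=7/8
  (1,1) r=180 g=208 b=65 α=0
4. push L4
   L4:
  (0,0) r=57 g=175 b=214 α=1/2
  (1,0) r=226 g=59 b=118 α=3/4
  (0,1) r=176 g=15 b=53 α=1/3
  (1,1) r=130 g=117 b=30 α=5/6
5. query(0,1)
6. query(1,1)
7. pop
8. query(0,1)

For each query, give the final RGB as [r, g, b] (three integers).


query (0,1) [L1,L2,L3,L4] — begin 0,0,0
after L1 α=1/2: [159/2, 105/2, 219/2]
after L2 α=0: [159/2, 105/2, 219/2]
after L3 α=7/8: [3295/16, 1631/16, 2039/16]
after L4 α=1/3: [4703/24, 1751/24, 821/8]
rounded: [196, 73, 103]

query (1,1) [L1,L2,L3,L4] — begin 0,0,0
L1 α=2/3: [458/3, 170, 304/3]
L2 α=1/2: [370/3, 291/2, 512/3]
L3 α=0: [370/3, 291/2, 512/3]
L4 α=5/6: [1160/9, 487/4, 481/9]
→ [129, 122, 53]

(0,1) stack=L1,L2,L3; from [0,0,0]:
after L1 α=1/2: [159/2, 105/2, 219/2]
after L2 α=0: [159/2, 105/2, 219/2]
after L3 α=7/8: [3295/16, 1631/16, 2039/16]
rounded: [206, 102, 127]


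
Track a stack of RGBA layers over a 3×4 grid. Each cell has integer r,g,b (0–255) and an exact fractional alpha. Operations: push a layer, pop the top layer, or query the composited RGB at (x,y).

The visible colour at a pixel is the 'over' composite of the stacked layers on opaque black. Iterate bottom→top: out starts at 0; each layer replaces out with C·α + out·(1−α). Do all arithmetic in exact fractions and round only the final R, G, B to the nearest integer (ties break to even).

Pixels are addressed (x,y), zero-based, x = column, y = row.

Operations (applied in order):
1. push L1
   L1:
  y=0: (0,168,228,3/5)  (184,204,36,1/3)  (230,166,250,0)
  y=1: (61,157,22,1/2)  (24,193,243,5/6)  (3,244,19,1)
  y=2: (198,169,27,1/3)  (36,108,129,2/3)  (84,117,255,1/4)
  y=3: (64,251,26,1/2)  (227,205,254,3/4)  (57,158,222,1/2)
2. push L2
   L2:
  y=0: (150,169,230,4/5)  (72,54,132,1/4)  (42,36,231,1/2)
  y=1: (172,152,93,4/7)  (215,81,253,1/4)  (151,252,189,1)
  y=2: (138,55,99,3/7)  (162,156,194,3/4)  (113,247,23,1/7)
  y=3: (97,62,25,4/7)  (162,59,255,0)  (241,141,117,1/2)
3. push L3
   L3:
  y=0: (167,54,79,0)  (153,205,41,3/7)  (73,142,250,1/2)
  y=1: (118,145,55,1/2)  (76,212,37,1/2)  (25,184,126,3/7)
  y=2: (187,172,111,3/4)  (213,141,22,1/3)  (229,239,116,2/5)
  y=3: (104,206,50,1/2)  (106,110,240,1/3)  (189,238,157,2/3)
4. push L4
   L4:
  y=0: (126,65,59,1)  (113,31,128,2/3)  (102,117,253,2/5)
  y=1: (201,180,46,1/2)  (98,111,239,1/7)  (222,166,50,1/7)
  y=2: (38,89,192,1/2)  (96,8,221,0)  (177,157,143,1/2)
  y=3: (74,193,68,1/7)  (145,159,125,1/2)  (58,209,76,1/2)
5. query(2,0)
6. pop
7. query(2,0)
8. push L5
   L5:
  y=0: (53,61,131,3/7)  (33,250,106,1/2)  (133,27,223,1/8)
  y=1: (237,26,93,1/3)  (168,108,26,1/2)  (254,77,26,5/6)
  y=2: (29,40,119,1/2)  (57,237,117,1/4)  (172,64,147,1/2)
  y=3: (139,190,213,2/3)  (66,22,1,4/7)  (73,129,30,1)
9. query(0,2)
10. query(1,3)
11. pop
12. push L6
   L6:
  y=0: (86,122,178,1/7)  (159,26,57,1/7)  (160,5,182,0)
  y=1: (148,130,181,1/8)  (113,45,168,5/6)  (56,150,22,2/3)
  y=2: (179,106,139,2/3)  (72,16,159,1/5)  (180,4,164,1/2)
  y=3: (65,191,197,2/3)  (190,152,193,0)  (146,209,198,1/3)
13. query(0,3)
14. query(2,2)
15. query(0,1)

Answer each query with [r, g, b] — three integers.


query (2,0) [L1,L2,L3,L4] — begin 0,0,0
+L1 (α=0) → [0, 0, 0]
+L2 (α=1/2) → [21, 18, 231/2]
+L3 (α=1/2) → [47, 80, 731/4]
+L4 (α=2/5) → [69, 474/5, 4217/20]
→ [69, 95, 211]

at x=2,y=0 over L1,L2,L3:
L1 α=0: [0, 0, 0]
L2 α=1/2: [21, 18, 231/2]
L3 α=1/2: [47, 80, 731/4]
rounded: [47, 80, 183]

query (0,2) [L1,L2,L3,L5] — begin 0,0,0
L1 α=1/3: [66, 169/3, 9]
L2 α=3/7: [678/7, 1171/21, 333/7]
L3 α=3/4: [4605/28, 12007/84, 666/7]
L5 α=1/2: [5417/56, 15367/168, 1499/14]
rounded: [97, 91, 107]

(1,3) stack=L1,L2,L3,L5; from [0,0,0]:
L1 α=3/4: [681/4, 615/4, 381/2]
L2 α=0: [681/4, 615/4, 381/2]
L3 α=1/3: [893/6, 835/6, 207]
L5 α=4/7: [203/2, 1011/14, 625/7]
→ [102, 72, 89]

at x=0,y=3 over L1,L2,L3,L6:
after L1 α=1/2: [32, 251/2, 13]
after L2 α=4/7: [484/7, 1249/14, 139/7]
after L3 α=1/2: [606/7, 4133/28, 489/14]
after L6 α=2/3: [1516/21, 4943/28, 6005/42]
→ [72, 177, 143]

query (2,2) [L1,L2,L3,L6] — begin 0,0,0
after L1 α=1/4: [21, 117/4, 255/4]
after L2 α=1/7: [239/7, 845/14, 811/14]
after L3 α=2/5: [3923/35, 9227/70, 5681/70]
after L6 α=1/2: [10223/70, 9507/140, 17161/140]
→ [146, 68, 123]

query (0,1) [L1,L2,L3,L6] — begin 0,0,0
after L1 α=1/2: [61/2, 157/2, 11]
after L2 α=4/7: [1559/14, 241/2, 405/7]
after L3 α=1/2: [3211/28, 531/4, 395/7]
after L6 α=1/8: [3803/32, 4237/32, 72]
→ [119, 132, 72]
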